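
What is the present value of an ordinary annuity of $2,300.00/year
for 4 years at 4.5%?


Formula: PV = PMT * (1 - (1+r)^(-n)) / r
Discount factor: (1 + 0.045)^(-4) = 0.838561
Bracket: 1 - 0.838561 = 0.161439
PV = $2,300.00 * 0.161439 / 0.045 = $8,251.31

$8,251.31


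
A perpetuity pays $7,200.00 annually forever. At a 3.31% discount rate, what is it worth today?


Formula: PV = C / r
Substituting: PV = $7,200.00 / 0.0331
PV = $217,522.66

$217,522.66


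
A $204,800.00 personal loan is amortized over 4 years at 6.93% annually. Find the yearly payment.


Formula: PMT = PV * r / (1 - (1+r)^(-n))
Denominator: 1 - (1 + 0.0693)^(-4) = 0.235105
Numerator: $204,800.00 * 0.0693 = 14192.64
PMT = 14192.64 / 0.235105 = $60,367.20

$60,367.20


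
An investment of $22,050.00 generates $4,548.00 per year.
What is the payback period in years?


Formula: Payback = investment / annual cash flow
Substituting: Payback = $22,050.00 / $4,548.00
Payback = 4.8483 years

4.8483 years


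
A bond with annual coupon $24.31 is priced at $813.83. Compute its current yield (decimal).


Formula: Current yield = annual coupon / price
Substituting: CY = $24.31 / $813.83
CY = 0.029871

0.029871


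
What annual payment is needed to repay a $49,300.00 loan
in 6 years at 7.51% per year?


Formula: PMT = PV * r / (1 - (1+r)^(-n))
Denominator: 1 - (1 + 0.0751)^(-6) = 0.3524
Numerator: $49,300.00 * 0.0751 = 3702.43
PMT = 3702.43 / 0.3524 = $10,506.33

$10,506.33


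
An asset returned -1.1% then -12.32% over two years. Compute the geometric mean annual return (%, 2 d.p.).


Formula: Geometric mean = ((1+r1)*(1+r2))^(1/2) - 1
Product: (1 + -0.011) * (1 + -0.1232) = 0.989 * 0.8768 = 0.867155
Square root: 0.867155^0.5 = 0.931212
Geometric mean = 0.931212 - 1 = -0.068788
As percentage: -6.88%

-6.88%


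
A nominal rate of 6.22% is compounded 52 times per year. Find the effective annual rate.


Formula: EAR = (1 + r/m)^m - 1
Period rate: r/m = 0.0622 / 52 = 0.001196
Compounding: (1 + 0.001196)^52 = 1.064136
EAR = 1.064136 - 1 = 0.064136

0.064136


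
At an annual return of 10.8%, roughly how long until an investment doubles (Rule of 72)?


Formula: Years ≈ 72 / r
Substituting: Years ≈ 72 / 10.8
Years ≈ 6.7

6.7 years


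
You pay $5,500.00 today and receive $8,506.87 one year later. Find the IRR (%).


Formula: IRR = C1/C0 - 1
Substituting: IRR = $8,506.87 / $5,500.00 - 1
Ratio: 1.546704 - 1 = 0.546704
IRR = 54.6704%

54.6704%


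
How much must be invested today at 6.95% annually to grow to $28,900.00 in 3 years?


Formula: PV = FV / (1 + r)^n
Substituting: PV = $28,900.00 / (1 + 0.0695)^3
Discount factor: (1.0695)^3 = 1.223326
PV = $28,900.00 / 1.223326 = $23,624.11

$23,624.11


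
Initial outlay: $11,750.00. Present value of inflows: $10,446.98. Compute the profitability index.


Formula: PI = PV(cash flows) / initial investment
Substituting: PI = $10,446.98 / $11,750.00
PI = 0.8891

0.8891


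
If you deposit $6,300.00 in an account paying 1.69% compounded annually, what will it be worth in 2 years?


Formula: FV = P * (1 + r)^n
Substituting: FV = $6,300.00 * (1 + 0.0169)^2
Growth factor: (1.0169)^2 = 1.034086
FV = $6,300.00 * 1.034086 = $6,514.74

$6,514.74


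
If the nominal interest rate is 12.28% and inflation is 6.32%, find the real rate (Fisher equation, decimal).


Formula: (1 + r_real) = (1 + r_nom) / (1 + inflation)
Substituting: (1 + r_real) = 1.1228 / 1.0632
(1 + r_real) = 1.056057
r_real = 1.056057 - 1 = 0.056057

0.056057


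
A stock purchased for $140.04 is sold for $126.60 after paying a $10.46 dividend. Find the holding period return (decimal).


Formula: HPR = (P1 - P0 + D) / P0
Gain: $126.60 - $140.04 + $10.46 = -$2.98
HPR = -$2.98 / $140.04 = -0.0213

-0.0213


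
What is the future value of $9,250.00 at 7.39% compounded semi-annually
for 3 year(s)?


Formula: FV = P * (1 + r/m)^(m*t)
Period rate: r/m = 0.0739 / 2 = 0.03695
Total periods: m*t = 2 * 3 = 6
Growth factor: (1 + 0.03695)^6 = 1.243217
FV = $9,250.00 * 1.243217 = $11,499.76

$11,499.76


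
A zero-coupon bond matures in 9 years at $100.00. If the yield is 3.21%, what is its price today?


Formula: Price = FV / (1 + r)^n
Substituting: Price = $100.00 / (1 + 0.0321)^9
Discount factor: (1.0321)^9 = 1.328911
Price = $100.00 / 1.328911 = $75.25

$75.25


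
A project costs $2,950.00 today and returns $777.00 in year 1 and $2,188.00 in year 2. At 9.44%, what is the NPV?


Formula: NPV = C0 + C1/(1+r) + C2/(1+r)^2
Discount C1: $777.00 / (1 + 0.0944) = $709.98
Discount C2: $2,188.00 / (1 + 0.0944)^2 = $1,826.82
NPV = -$2,950.00 + $709.98 + $1,826.82 = -$413.20

-$413.20


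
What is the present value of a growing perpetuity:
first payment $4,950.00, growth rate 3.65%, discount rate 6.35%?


Formula: PV = C / (r - g)
Spread: r - g = 0.0635 - 0.0365 = 0.027
Substituting: PV = $4,950.00 / 0.027
PV = $183,333.33

$183,333.33


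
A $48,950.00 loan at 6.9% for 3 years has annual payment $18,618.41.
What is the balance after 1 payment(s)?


Formula: Balance = PV*(1+r)^k - PMT*((1+r)^k - 1)/r
Growth: (1 + 0.069)^1 = 1.069
Accumulated factor: ((1+r)^k - 1)/r = 1.0
Balance = $48,950.00 * 1.069 - $18,618.41 * 1.0
Balance = $33,709.14

$33,709.14


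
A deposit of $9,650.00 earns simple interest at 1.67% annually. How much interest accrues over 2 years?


Formula: I = P * r * t
Substituting: I = $9,650.00 * 0.0167 * 2
Step: I = $9,650.00 * 0.0334
I = $322.31

$322.31


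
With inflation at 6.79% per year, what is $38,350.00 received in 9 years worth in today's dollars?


Formula: Real value = nominal / (1 + inflation)^years
Price level: (1 + 0.0679)^9 = 1.806239
Real value = $38,350.00 / 1.806239 = $21,231.96

$21,231.96


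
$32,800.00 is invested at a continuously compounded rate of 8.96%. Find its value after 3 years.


Formula: FV = P * e^(r*t)
Exponent: r*t = 0.0896 * 3 = 0.2688
e^(0.2688) = 1.308393
FV = $32,800.00 * 1.308393 = $42,915.30

$42,915.30


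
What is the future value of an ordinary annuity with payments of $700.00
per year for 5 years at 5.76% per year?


Formula: FV = PMT * ((1+r)^n - 1) / r
Growth factor: (1 + 0.0576)^5 = 1.323144
Numerator: 1.323144 - 1 = 0.323144
FV = $700.00 * 0.323144 / 0.0576 = $3,927.10

$3,927.10


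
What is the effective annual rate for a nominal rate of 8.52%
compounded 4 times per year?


Formula: EAR = (1 + r/m)^m - 1
Period rate: r/m = 0.0852 / 4 = 0.0213
Compounding: (1 + 0.0213)^4 = 1.087961
EAR = 1.087961 - 1 = 0.087961

0.087961


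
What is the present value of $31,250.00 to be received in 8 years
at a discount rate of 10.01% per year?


Formula: PV = FV / (1 + r)^n
Substituting: PV = $31,250.00 / (1 + 0.1001)^8
Discount factor: (1.1001)^8 = 2.145148
PV = $31,250.00 / 2.145148 = $14,567.76

$14,567.76


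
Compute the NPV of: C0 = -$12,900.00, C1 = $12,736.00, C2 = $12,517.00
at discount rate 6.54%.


Formula: NPV = C0 + C1/(1+r) + C2/(1+r)^2
Discount C1: $12,736.00 / (1 + 0.0654) = $11,954.20
Discount C2: $12,517.00 / (1 + 0.0654)^2 = $11,027.44
NPV = -$12,900.00 + $11,954.20 + $11,027.44 = $10,081.64

$10,081.64


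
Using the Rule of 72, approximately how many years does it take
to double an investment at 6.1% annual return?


Formula: Years ≈ 72 / r
Substituting: Years ≈ 72 / 6.1
Years ≈ 11.8

11.8 years


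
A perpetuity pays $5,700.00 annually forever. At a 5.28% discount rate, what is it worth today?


Formula: PV = C / r
Substituting: PV = $5,700.00 / 0.0528
PV = $107,954.55

$107,954.55


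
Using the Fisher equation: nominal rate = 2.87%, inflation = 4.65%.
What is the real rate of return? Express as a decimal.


Formula: (1 + r_real) = (1 + r_nom) / (1 + inflation)
Substituting: (1 + r_real) = 1.0287 / 1.0465
(1 + r_real) = 0.982991
r_real = 0.982991 - 1 = -0.017009

-0.017009


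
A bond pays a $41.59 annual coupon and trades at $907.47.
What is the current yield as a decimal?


Formula: Current yield = annual coupon / price
Substituting: CY = $41.59 / $907.47
CY = 0.045831

0.045831


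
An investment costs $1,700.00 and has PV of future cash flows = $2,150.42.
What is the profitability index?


Formula: PI = PV(cash flows) / initial investment
Substituting: PI = $2,150.42 / $1,700.00
PI = 1.265

1.265


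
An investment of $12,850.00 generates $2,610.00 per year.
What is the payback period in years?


Formula: Payback = investment / annual cash flow
Substituting: Payback = $12,850.00 / $2,610.00
Payback = 4.9234 years

4.9234 years


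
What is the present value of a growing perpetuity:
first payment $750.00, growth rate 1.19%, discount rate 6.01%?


Formula: PV = C / (r - g)
Spread: r - g = 0.0601 - 0.0119 = 0.0482
Substituting: PV = $750.00 / 0.0482
PV = $15,560.17

$15,560.17


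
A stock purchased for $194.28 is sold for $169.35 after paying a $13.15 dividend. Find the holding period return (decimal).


Formula: HPR = (P1 - P0 + D) / P0
Gain: $169.35 - $194.28 + $13.15 = -$11.78
HPR = -$11.78 / $194.28 = -0.0606

-0.0606


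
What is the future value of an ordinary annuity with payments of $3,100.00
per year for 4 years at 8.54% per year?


Formula: FV = PMT * ((1+r)^n - 1) / r
Growth factor: (1 + 0.0854)^4 = 1.387903
Numerator: 1.387903 - 1 = 0.387903
FV = $3,100.00 * 0.387903 / 0.0854 = $14,080.81

$14,080.81


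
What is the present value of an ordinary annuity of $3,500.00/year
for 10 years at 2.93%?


Formula: PV = PMT * (1 - (1+r)^(-n)) / r
Discount factor: (1 + 0.0293)^(-10) = 0.74917
Bracket: 1 - 0.74917 = 0.25083
PV = $3,500.00 * 0.25083 / 0.0293 = $29,962.65

$29,962.65


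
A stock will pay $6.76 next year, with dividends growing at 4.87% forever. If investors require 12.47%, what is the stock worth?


Formula: P = D1 / (r - g)
Spread: r - g = 0.1247 - 0.0487 = 0.076
Substituting: P = $6.76 / 0.076
P = $88.95

$88.95


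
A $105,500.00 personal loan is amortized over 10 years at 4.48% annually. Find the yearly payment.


Formula: PMT = PV * r / (1 - (1+r)^(-n))
Denominator: 1 - (1 + 0.0448)^(-10) = 0.354839
Numerator: $105,500.00 * 0.0448 = 4726.4
PMT = 4726.4 / 0.354839 = $13,319.86

$13,319.86


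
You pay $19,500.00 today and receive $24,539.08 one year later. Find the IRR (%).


Formula: IRR = C1/C0 - 1
Substituting: IRR = $24,539.08 / $19,500.00 - 1
Ratio: 1.258414 - 1 = 0.258414
IRR = 25.8414%

25.8414%


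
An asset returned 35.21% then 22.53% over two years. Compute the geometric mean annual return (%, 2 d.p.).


Formula: Geometric mean = ((1+r1)*(1+r2))^(1/2) - 1
Product: (1 + 0.3521) * (1 + 0.2253) = 1.3521 * 1.2253 = 1.656728
Square root: 1.656728^0.5 = 1.28714
Geometric mean = 1.28714 - 1 = 0.28714
As percentage: 28.71%

28.71%


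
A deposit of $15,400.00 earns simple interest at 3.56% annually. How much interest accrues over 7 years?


Formula: I = P * r * t
Substituting: I = $15,400.00 * 0.0356 * 7
Step: I = $15,400.00 * 0.2492
I = $3,837.68

$3,837.68


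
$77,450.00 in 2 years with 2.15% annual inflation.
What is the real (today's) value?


Formula: Real value = nominal / (1 + inflation)^years
Price level: (1 + 0.0215)^2 = 1.043462
Real value = $77,450.00 / 1.043462 = $74,224.06

$74,224.06


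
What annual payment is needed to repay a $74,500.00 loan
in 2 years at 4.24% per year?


Formula: PMT = PV * r / (1 - (1+r)^(-n))
Denominator: 1 - (1 + 0.0424)^(-2) = 0.079696
Numerator: $74,500.00 * 0.0424 = 3158.8
PMT = 3158.8 / 0.079696 = $39,635.49

$39,635.49


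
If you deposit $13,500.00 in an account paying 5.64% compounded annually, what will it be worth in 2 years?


Formula: FV = P * (1 + r)^n
Substituting: FV = $13,500.00 * (1 + 0.0564)^2
Growth factor: (1.0564)^2 = 1.115981
FV = $13,500.00 * 1.115981 = $15,065.74

$15,065.74


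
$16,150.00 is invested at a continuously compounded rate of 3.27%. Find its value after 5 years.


Formula: FV = P * e^(r*t)
Exponent: r*t = 0.0327 * 5 = 0.1635
e^(0.1635) = 1.177625
FV = $16,150.00 * 1.177625 = $19,018.65

$19,018.65


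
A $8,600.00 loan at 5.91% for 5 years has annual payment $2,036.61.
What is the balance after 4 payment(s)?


Formula: Balance = PV*(1+r)^k - PMT*((1+r)^k - 1)/r
Growth: (1 + 0.0591)^4 = 1.258195
Accumulated factor: ((1+r)^k - 1)/r = 4.368778
Balance = $8,600.00 * 1.258195 - $2,036.61 * 4.368778
Balance = $1,922.98

$1,922.98


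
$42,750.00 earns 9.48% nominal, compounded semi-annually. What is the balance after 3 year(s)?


Formula: FV = P * (1 + r/m)^(m*t)
Period rate: r/m = 0.0948 / 2 = 0.0474
Total periods: m*t = 2 * 3 = 6
Growth factor: (1 + 0.0474)^6 = 1.320308
FV = $42,750.00 * 1.320308 = $56,443.19

$56,443.19


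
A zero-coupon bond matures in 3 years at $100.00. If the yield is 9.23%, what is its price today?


Formula: Price = FV / (1 + r)^n
Substituting: Price = $100.00 / (1 + 0.0923)^3
Discount factor: (1.0923)^3 = 1.303244
Price = $100.00 / 1.303244 = $76.73

$76.73


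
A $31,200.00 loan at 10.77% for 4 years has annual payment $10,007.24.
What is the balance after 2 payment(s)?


Formula: Balance = PV*(1+r)^k - PMT*((1+r)^k - 1)/r
Growth: (1 + 0.1077)^2 = 1.226999
Accumulated factor: ((1+r)^k - 1)/r = 2.1077
Balance = $31,200.00 * 1.226999 - $10,007.24 * 2.1077
Balance = $17,190.12

$17,190.12


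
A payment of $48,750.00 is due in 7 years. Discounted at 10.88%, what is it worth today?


Formula: PV = FV / (1 + r)^n
Substituting: PV = $48,750.00 / (1 + 0.1088)^7
Discount factor: (1.1088)^7 = 2.0605
PV = $48,750.00 / 2.0605 = $23,659.31

$23,659.31


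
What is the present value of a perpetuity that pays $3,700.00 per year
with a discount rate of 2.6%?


Formula: PV = C / r
Substituting: PV = $3,700.00 / 0.026
PV = $142,307.69

$142,307.69


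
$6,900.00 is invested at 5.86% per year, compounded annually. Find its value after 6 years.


Formula: FV = P * (1 + r)^n
Substituting: FV = $6,900.00 * (1 + 0.0586)^6
Growth factor: (1.0586)^6 = 1.407315
FV = $6,900.00 * 1.407315 = $9,710.47

$9,710.47


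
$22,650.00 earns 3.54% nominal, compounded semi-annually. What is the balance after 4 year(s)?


Formula: FV = P * (1 + r/m)^(m*t)
Period rate: r/m = 0.0354 / 2 = 0.0177
Total periods: m*t = 2 * 4 = 8
Growth factor: (1 + 0.0177)^8 = 1.15069
FV = $22,650.00 * 1.15069 = $26,063.12

$26,063.12


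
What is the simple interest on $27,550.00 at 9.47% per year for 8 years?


Formula: I = P * r * t
Substituting: I = $27,550.00 * 0.0947 * 8
Step: I = $27,550.00 * 0.7576
I = $20,871.88

$20,871.88


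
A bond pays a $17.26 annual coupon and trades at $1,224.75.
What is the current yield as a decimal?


Formula: Current yield = annual coupon / price
Substituting: CY = $17.26 / $1,224.75
CY = 0.014093

0.014093


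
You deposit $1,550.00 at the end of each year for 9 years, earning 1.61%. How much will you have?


Formula: FV = PMT * ((1+r)^n - 1) / r
Growth factor: (1 + 0.0161)^9 = 1.154591
Numerator: 1.154591 - 1 = 0.154591
FV = $1,550.00 * 0.154591 / 0.0161 = $14,882.96

$14,882.96


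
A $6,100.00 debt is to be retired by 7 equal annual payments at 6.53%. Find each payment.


Formula: PMT = PV * r / (1 - (1+r)^(-n))
Denominator: 1 - (1 + 0.0653)^(-7) = 0.357761
Numerator: $6,100.00 * 0.0653 = 398.33
PMT = 398.33 / 0.357761 = $1,113.40

$1,113.40


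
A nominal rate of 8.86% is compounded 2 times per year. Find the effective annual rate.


Formula: EAR = (1 + r/m)^m - 1
Period rate: r/m = 0.0886 / 2 = 0.0443
Compounding: (1 + 0.0443)^2 = 1.090562
EAR = 1.090562 - 1 = 0.090562

0.090562


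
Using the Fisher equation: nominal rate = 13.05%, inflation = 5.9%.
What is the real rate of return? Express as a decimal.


Formula: (1 + r_real) = (1 + r_nom) / (1 + inflation)
Substituting: (1 + r_real) = 1.1305 / 1.059
(1 + r_real) = 1.067517
r_real = 1.067517 - 1 = 0.067517

0.067517


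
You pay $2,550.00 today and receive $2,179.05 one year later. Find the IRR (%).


Formula: IRR = C1/C0 - 1
Substituting: IRR = $2,179.05 / $2,550.00 - 1
Ratio: 0.854529 - 1 = -0.145471
IRR = -14.5471%

-14.5471%


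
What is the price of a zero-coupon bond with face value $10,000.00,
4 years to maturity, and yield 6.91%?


Formula: Price = FV / (1 + r)^n
Substituting: Price = $10,000.00 / (1 + 0.0691)^4
Discount factor: (1.0691)^4 = 1.306391
Price = $10,000.00 / 1.306391 = $7,654.67

$7,654.67


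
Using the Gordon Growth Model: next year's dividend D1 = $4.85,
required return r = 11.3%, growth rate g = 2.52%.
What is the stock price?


Formula: P = D1 / (r - g)
Spread: r - g = 0.113 - 0.0252 = 0.0878
Substituting: P = $4.85 / 0.0878
P = $55.24

$55.24


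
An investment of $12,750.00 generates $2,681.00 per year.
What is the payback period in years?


Formula: Payback = investment / annual cash flow
Substituting: Payback = $12,750.00 / $2,681.00
Payback = 4.7557 years

4.7557 years


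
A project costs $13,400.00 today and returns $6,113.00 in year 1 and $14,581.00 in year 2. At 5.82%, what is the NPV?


Formula: NPV = C0 + C1/(1+r) + C2/(1+r)^2
Discount C1: $6,113.00 / (1 + 0.0582) = $5,776.79
Discount C2: $14,581.00 / (1 + 0.0582)^2 = $13,021.22
NPV = -$13,400.00 + $5,776.79 + $13,021.22 = $5,398.01

$5,398.01


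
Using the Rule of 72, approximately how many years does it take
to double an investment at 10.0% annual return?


Formula: Years ≈ 72 / r
Substituting: Years ≈ 72 / 10.0
Years ≈ 7.2

7.2 years


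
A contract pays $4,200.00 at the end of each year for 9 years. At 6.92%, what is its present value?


Formula: PV = PMT * (1 - (1+r)^(-n)) / r
Discount factor: (1 + 0.0692)^(-9) = 0.547608
Bracket: 1 - 0.547608 = 0.452392
PV = $4,200.00 * 0.452392 / 0.0692 = $27,457.34

$27,457.34


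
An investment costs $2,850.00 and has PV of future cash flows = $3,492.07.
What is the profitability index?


Formula: PI = PV(cash flows) / initial investment
Substituting: PI = $3,492.07 / $2,850.00
PI = 1.2253

1.2253


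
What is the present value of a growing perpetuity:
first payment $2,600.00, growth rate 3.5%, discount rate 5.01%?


Formula: PV = C / (r - g)
Spread: r - g = 0.0501 - 0.035 = 0.0151
Substituting: PV = $2,600.00 / 0.0151
PV = $172,185.43

$172,185.43


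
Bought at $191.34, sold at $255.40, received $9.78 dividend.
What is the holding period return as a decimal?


Formula: HPR = (P1 - P0 + D) / P0
Gain: $255.40 - $191.34 + $9.78 = $73.84
HPR = $73.84 / $191.34 = 0.3859

0.3859


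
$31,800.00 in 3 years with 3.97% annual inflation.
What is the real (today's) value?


Formula: Real value = nominal / (1 + inflation)^years
Price level: (1 + 0.0397)^3 = 1.123891
Real value = $31,800.00 / 1.123891 = $28,294.56

$28,294.56


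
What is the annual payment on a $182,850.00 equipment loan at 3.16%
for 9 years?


Formula: PMT = PV * r / (1 - (1+r)^(-n))
Denominator: 1 - (1 + 0.0316)^(-9) = 0.244215
Numerator: $182,850.00 * 0.0316 = 5778.06
PMT = 5778.06 / 0.244215 = $23,659.68

$23,659.68


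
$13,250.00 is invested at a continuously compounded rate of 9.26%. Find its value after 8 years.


Formula: FV = P * e^(r*t)
Exponent: r*t = 0.0926 * 8 = 0.7408
e^(0.7408) = 2.097613
FV = $13,250.00 * 2.097613 = $27,793.37

$27,793.37


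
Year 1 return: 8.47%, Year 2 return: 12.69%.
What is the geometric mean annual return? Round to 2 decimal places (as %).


Formula: Geometric mean = ((1+r1)*(1+r2))^(1/2) - 1
Product: (1 + 0.0847) * (1 + 0.1269) = 1.0847 * 1.1269 = 1.222348
Square root: 1.222348^0.5 = 1.105599
Geometric mean = 1.105599 - 1 = 0.105599
As percentage: 10.56%

10.56%


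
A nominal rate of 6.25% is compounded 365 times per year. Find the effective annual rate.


Formula: EAR = (1 + r/m)^m - 1
Period rate: r/m = 0.0625 / 365 = 0.000171
Compounding: (1 + 0.000171)^365 = 1.064489
EAR = 1.064489 - 1 = 0.064489

0.064489


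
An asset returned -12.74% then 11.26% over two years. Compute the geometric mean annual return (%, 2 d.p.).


Formula: Geometric mean = ((1+r1)*(1+r2))^(1/2) - 1
Product: (1 + -0.1274) * (1 + 0.1126) = 0.8726 * 1.1126 = 0.970855
Square root: 0.970855^0.5 = 0.98532
Geometric mean = 0.98532 - 1 = -0.01468
As percentage: -1.47%

-1.47%


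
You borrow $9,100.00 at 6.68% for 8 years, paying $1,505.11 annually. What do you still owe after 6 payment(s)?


Formula: Balance = PV*(1+r)^k - PMT*((1+r)^k - 1)/r
Growth: (1 + 0.0668)^6 = 1.474002
Accumulated factor: ((1+r)^k - 1)/r = 7.095837
Balance = $9,100.00 * 1.474002 - $1,505.11 * 7.095837
Balance = $2,733.40

$2,733.40


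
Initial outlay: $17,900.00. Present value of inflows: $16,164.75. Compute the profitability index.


Formula: PI = PV(cash flows) / initial investment
Substituting: PI = $16,164.75 / $17,900.00
PI = 0.9031

0.9031


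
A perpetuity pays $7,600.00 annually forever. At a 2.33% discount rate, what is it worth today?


Formula: PV = C / r
Substituting: PV = $7,600.00 / 0.0233
PV = $326,180.26

$326,180.26


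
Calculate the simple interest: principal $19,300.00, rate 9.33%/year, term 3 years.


Formula: I = P * r * t
Substituting: I = $19,300.00 * 0.0933 * 3
Step: I = $19,300.00 * 0.2799
I = $5,402.07

$5,402.07


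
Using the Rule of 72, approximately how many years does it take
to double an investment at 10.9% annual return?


Formula: Years ≈ 72 / r
Substituting: Years ≈ 72 / 10.9
Years ≈ 6.6

6.6 years


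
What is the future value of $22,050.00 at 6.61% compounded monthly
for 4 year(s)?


Formula: FV = P * (1 + r/m)^(m*t)
Period rate: r/m = 0.0661 / 12 = 0.005508
Total periods: m*t = 12 * 4 = 48
Growth factor: (1 + 0.005508)^48 = 1.301704
FV = $22,050.00 * 1.301704 = $28,702.58

$28,702.58


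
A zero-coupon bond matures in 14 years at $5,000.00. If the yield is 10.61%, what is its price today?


Formula: Price = FV / (1 + r)^n
Substituting: Price = $5,000.00 / (1 + 0.1061)^14
Discount factor: (1.1061)^14 = 4.103189
Price = $5,000.00 / 4.103189 = $1,218.56

$1,218.56


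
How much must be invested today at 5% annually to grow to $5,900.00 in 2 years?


Formula: PV = FV / (1 + r)^n
Substituting: PV = $5,900.00 / (1 + 0.05)^2
Discount factor: (1.05)^2 = 1.1025
PV = $5,900.00 / 1.1025 = $5,351.47

$5,351.47


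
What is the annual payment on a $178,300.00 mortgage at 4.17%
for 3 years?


Formula: PMT = PV * r / (1 - (1+r)^(-n))
Denominator: 1 - (1 + 0.0417)^(-3) = 0.115349
Numerator: $178,300.00 * 0.0417 = 7435.11
PMT = 7435.11 / 0.115349 = $64,457.56

$64,457.56


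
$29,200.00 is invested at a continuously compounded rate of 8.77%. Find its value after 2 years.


Formula: FV = P * e^(r*t)
Exponent: r*t = 0.0877 * 2 = 0.1754
e^(0.1754) = 1.191723
FV = $29,200.00 * 1.191723 = $34,798.31

$34,798.31


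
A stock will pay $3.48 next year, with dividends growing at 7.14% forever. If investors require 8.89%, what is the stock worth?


Formula: P = D1 / (r - g)
Spread: r - g = 0.0889 - 0.0714 = 0.0175
Substituting: P = $3.48 / 0.0175
P = $198.86

$198.86


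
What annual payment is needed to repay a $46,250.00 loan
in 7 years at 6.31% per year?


Formula: PMT = PV * r / (1 - (1+r)^(-n))
Denominator: 1 - (1 + 0.0631)^(-7) = 0.3484
Numerator: $46,250.00 * 0.0631 = 2918.375
PMT = 2918.375 / 0.3484 = $8,376.51

$8,376.51


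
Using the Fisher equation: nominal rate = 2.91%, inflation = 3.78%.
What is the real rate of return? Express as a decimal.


Formula: (1 + r_real) = (1 + r_nom) / (1 + inflation)
Substituting: (1 + r_real) = 1.0291 / 1.0378
(1 + r_real) = 0.991617
r_real = 0.991617 - 1 = -0.008383

-0.008383


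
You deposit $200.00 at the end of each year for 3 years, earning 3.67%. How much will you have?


Formula: FV = PMT * ((1+r)^n - 1) / r
Growth factor: (1 + 0.0367)^3 = 1.11419
Numerator: 1.11419 - 1 = 0.11419
FV = $200.00 * 0.11419 / 0.0367 = $622.29

$622.29


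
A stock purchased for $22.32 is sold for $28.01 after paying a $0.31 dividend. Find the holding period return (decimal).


Formula: HPR = (P1 - P0 + D) / P0
Gain: $28.01 - $22.32 + $0.31 = $6.00
HPR = $6.00 / $22.32 = 0.2688

0.2688


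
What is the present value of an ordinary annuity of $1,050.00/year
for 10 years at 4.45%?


Formula: PV = PMT * (1 - (1+r)^(-n)) / r
Discount factor: (1 + 0.0445)^(-10) = 0.647017
Bracket: 1 - 0.647017 = 0.352983
PV = $1,050.00 * 0.352983 / 0.0445 = $8,328.82

$8,328.82


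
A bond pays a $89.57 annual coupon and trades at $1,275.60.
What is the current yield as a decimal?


Formula: Current yield = annual coupon / price
Substituting: CY = $89.57 / $1,275.60
CY = 0.070218

0.070218


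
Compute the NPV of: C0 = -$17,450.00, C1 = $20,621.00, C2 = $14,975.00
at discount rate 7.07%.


Formula: NPV = C0 + C1/(1+r) + C2/(1+r)^2
Discount C1: $20,621.00 / (1 + 0.0707) = $19,259.36
Discount C2: $14,975.00 / (1 + 0.0707)^2 = $13,062.65
NPV = -$17,450.00 + $19,259.36 + $13,062.65 = $14,872.01

$14,872.01


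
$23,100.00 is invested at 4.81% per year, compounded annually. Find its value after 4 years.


Formula: FV = P * (1 + r)^n
Substituting: FV = $23,100.00 * (1 + 0.0481)^4
Growth factor: (1.0481)^4 = 1.206732
FV = $23,100.00 * 1.206732 = $27,875.51

$27,875.51


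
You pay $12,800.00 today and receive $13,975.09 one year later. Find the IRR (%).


Formula: IRR = C1/C0 - 1
Substituting: IRR = $13,975.09 / $12,800.00 - 1
Ratio: 1.091804 - 1 = 0.091804
IRR = 9.1804%

9.1804%


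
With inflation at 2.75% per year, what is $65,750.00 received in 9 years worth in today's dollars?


Formula: Real value = nominal / (1 + inflation)^years
Price level: (1 + 0.0275)^9 = 1.276546
Real value = $65,750.00 / 1.276546 = $51,506.17

$51,506.17


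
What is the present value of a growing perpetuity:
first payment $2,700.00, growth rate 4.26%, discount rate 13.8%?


Formula: PV = C / (r - g)
Spread: r - g = 0.138 - 0.0426 = 0.0954
Substituting: PV = $2,700.00 / 0.0954
PV = $28,301.89

$28,301.89


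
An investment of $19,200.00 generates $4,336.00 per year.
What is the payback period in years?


Formula: Payback = investment / annual cash flow
Substituting: Payback = $19,200.00 / $4,336.00
Payback = 4.428 years

4.428 years


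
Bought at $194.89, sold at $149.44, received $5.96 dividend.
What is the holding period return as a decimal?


Formula: HPR = (P1 - P0 + D) / P0
Gain: $149.44 - $194.89 + $5.96 = -$39.49
HPR = -$39.49 / $194.89 = -0.2026

-0.2026


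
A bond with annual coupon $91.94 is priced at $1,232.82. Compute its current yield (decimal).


Formula: Current yield = annual coupon / price
Substituting: CY = $91.94 / $1,232.82
CY = 0.074577

0.074577


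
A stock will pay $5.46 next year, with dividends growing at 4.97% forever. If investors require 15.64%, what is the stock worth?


Formula: P = D1 / (r - g)
Spread: r - g = 0.1564 - 0.0497 = 0.1067
Substituting: P = $5.46 / 0.1067
P = $51.17

$51.17


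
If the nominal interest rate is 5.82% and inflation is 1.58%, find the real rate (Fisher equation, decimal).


Formula: (1 + r_real) = (1 + r_nom) / (1 + inflation)
Substituting: (1 + r_real) = 1.0582 / 1.0158
(1 + r_real) = 1.041741
r_real = 1.041741 - 1 = 0.041741

0.041741


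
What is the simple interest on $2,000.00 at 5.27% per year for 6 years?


Formula: I = P * r * t
Substituting: I = $2,000.00 * 0.0527 * 6
Step: I = $2,000.00 * 0.3162
I = $632.40

$632.40


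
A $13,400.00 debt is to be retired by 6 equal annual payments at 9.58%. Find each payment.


Formula: PMT = PV * r / (1 - (1+r)^(-n))
Denominator: 1 - (1 + 0.0958)^(-6) = 0.42242
Numerator: $13,400.00 * 0.0958 = 1283.72
PMT = 1283.72 / 0.42242 = $3,038.97

$3,038.97


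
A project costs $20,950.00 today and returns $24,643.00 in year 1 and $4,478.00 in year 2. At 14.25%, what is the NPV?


Formula: NPV = C0 + C1/(1+r) + C2/(1+r)^2
Discount C1: $24,643.00 / (1 + 0.1425) = $21,569.37
Discount C2: $4,478.00 / (1 + 0.1425)^2 = $3,430.61
NPV = -$20,950.00 + $21,569.37 + $3,430.61 = $4,049.98

$4,049.98


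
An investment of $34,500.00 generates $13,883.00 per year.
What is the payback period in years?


Formula: Payback = investment / annual cash flow
Substituting: Payback = $34,500.00 / $13,883.00
Payback = 2.4851 years

2.4851 years


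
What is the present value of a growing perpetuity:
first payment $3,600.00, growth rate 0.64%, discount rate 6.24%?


Formula: PV = C / (r - g)
Spread: r - g = 0.0624 - 0.0064 = 0.056
Substituting: PV = $3,600.00 / 0.056
PV = $64,285.71

$64,285.71


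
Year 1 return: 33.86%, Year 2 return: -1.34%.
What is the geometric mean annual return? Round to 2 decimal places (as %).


Formula: Geometric mean = ((1+r1)*(1+r2))^(1/2) - 1
Product: (1 + 0.3386) * (1 + -0.0134) = 1.3386 * 0.9866 = 1.320663
Square root: 1.320663^0.5 = 1.149201
Geometric mean = 1.149201 - 1 = 0.149201
As percentage: 14.92%

14.92%


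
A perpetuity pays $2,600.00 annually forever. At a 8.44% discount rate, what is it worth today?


Formula: PV = C / r
Substituting: PV = $2,600.00 / 0.0844
PV = $30,805.69

$30,805.69


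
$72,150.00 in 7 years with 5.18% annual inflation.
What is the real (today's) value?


Formula: Real value = nominal / (1 + inflation)^years
Price level: (1 + 0.0518)^7 = 1.424073
Real value = $72,150.00 / 1.424073 = $50,664.55

$50,664.55


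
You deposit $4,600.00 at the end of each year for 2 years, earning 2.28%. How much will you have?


Formula: FV = PMT * ((1+r)^n - 1) / r
Growth factor: (1 + 0.0228)^2 = 1.04612
Numerator: 1.04612 - 1 = 0.04612
FV = $4,600.00 * 0.04612 / 0.0228 = $9,304.88

$9,304.88


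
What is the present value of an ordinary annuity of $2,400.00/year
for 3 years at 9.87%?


Formula: PV = PMT * (1 - (1+r)^(-n)) / r
Discount factor: (1 + 0.0987)^(-3) = 0.753985
Bracket: 1 - 0.753985 = 0.246015
PV = $2,400.00 * 0.246015 / 0.0987 = $5,982.13

$5,982.13


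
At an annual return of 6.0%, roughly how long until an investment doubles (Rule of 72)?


Formula: Years ≈ 72 / r
Substituting: Years ≈ 72 / 6.0
Years ≈ 12.0

12.0 years


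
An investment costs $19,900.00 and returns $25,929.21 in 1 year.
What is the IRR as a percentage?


Formula: IRR = C1/C0 - 1
Substituting: IRR = $25,929.21 / $19,900.00 - 1
Ratio: 1.302975 - 1 = 0.302975
IRR = 30.2975%

30.2975%


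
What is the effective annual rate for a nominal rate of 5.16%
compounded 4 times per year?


Formula: EAR = (1 + r/m)^m - 1
Period rate: r/m = 0.0516 / 4 = 0.0129
Compounding: (1 + 0.0129)^4 = 1.052607
EAR = 1.052607 - 1 = 0.052607

0.052607


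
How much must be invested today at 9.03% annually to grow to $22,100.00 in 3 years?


Formula: PV = FV / (1 + r)^n
Substituting: PV = $22,100.00 / (1 + 0.0903)^3
Discount factor: (1.0903)^3 = 1.296099
PV = $22,100.00 / 1.296099 = $17,051.17

$17,051.17


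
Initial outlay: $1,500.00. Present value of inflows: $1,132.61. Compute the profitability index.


Formula: PI = PV(cash flows) / initial investment
Substituting: PI = $1,132.61 / $1,500.00
PI = 0.7551

0.7551


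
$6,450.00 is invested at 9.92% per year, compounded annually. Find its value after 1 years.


Formula: FV = P * (1 + r)^n
Substituting: FV = $6,450.00 * (1 + 0.0992)^1
Growth factor: (1.0992)^1 = 1.0992
FV = $6,450.00 * 1.0992 = $7,089.84

$7,089.84


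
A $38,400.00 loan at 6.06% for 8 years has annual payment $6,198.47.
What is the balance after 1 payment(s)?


Formula: Balance = PV*(1+r)^k - PMT*((1+r)^k - 1)/r
Growth: (1 + 0.0606)^1 = 1.0606
Accumulated factor: ((1+r)^k - 1)/r = 1.0
Balance = $38,400.00 * 1.0606 - $6,198.47 * 1.0
Balance = $34,528.57

$34,528.57


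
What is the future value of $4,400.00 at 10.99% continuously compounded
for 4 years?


Formula: FV = P * e^(r*t)
Exponent: r*t = 0.1099 * 4 = 0.4396
e^(0.4396) = 1.552086
FV = $4,400.00 * 1.552086 = $6,829.18

$6,829.18


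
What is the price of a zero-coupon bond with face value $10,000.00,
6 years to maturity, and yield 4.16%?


Formula: Price = FV / (1 + r)^n
Substituting: Price = $10,000.00 / (1 + 0.0416)^6
Discount factor: (1.0416)^6 = 1.277044
Price = $10,000.00 / 1.277044 = $7,830.58

$7,830.58


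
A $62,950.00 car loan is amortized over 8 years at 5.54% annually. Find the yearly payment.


Formula: PMT = PV * r / (1 - (1+r)^(-n))
Denominator: 1 - (1 + 0.0554)^(-8) = 0.350374
Numerator: $62,950.00 * 0.0554 = 3487.43
PMT = 3487.43 / 0.350374 = $9,953.44

$9,953.44


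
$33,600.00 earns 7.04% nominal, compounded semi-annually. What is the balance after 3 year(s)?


Formula: FV = P * (1 + r/m)^(m*t)
Period rate: r/m = 0.0704 / 2 = 0.0352
Total periods: m*t = 2 * 3 = 6
Growth factor: (1 + 0.0352)^6 = 1.230681
FV = $33,600.00 * 1.230681 = $41,350.89

$41,350.89


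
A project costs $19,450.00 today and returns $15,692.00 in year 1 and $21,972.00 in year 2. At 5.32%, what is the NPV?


Formula: NPV = C0 + C1/(1+r) + C2/(1+r)^2
Discount C1: $15,692.00 / (1 + 0.0532) = $14,899.35
Discount C2: $21,972.00 / (1 + 0.0532)^2 = $19,808.33
NPV = -$19,450.00 + $14,899.35 + $19,808.33 = $15,257.69

$15,257.69


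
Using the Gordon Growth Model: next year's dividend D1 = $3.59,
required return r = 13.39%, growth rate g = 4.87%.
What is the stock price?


Formula: P = D1 / (r - g)
Spread: r - g = 0.1339 - 0.0487 = 0.0852
Substituting: P = $3.59 / 0.0852
P = $42.14

$42.14


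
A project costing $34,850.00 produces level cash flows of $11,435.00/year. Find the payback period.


Formula: Payback = investment / annual cash flow
Substituting: Payback = $34,850.00 / $11,435.00
Payback = 3.0477 years

3.0477 years


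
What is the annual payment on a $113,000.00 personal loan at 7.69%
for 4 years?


Formula: PMT = PV * r / (1 - (1+r)^(-n))
Denominator: 1 - (1 + 0.0769)^(-4) = 0.25647
Numerator: $113,000.00 * 0.0769 = 8689.7
PMT = 8689.7 / 0.25647 = $33,881.93

$33,881.93


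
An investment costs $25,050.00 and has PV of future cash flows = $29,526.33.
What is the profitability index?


Formula: PI = PV(cash flows) / initial investment
Substituting: PI = $29,526.33 / $25,050.00
PI = 1.1787

1.1787


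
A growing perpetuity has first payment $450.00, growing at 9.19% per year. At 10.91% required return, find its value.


Formula: PV = C / (r - g)
Spread: r - g = 0.1091 - 0.0919 = 0.0172
Substituting: PV = $450.00 / 0.0172
PV = $26,162.79

$26,162.79


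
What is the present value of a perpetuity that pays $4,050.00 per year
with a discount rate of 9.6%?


Formula: PV = C / r
Substituting: PV = $4,050.00 / 0.096
PV = $42,187.50

$42,187.50


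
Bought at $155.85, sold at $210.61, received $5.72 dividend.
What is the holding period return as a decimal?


Formula: HPR = (P1 - P0 + D) / P0
Gain: $210.61 - $155.85 + $5.72 = $60.48
HPR = $60.48 / $155.85 = 0.3881

0.3881


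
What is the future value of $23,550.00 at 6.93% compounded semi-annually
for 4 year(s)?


Formula: FV = P * (1 + r/m)^(m*t)
Period rate: r/m = 0.0693 / 2 = 0.03465
Total periods: m*t = 2 * 4 = 8
Growth factor: (1 + 0.03465)^8 = 1.313251
FV = $23,550.00 * 1.313251 = $30,927.06

$30,927.06


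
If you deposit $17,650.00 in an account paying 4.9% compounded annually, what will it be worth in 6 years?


Formula: FV = P * (1 + r)^n
Substituting: FV = $17,650.00 * (1 + 0.049)^6
Growth factor: (1.049)^6 = 1.332456
FV = $17,650.00 * 1.332456 = $23,517.85

$23,517.85


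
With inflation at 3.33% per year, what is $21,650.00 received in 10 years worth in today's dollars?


Formula: Real value = nominal / (1 + inflation)^years
Price level: (1 + 0.0333)^10 = 1.3876
Real value = $21,650.00 / 1.3876 = $15,602.48

$15,602.48


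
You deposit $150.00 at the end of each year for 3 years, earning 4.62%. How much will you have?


Formula: FV = PMT * ((1+r)^n - 1) / r
Growth factor: (1 + 0.0462)^3 = 1.145102
Numerator: 1.145102 - 1 = 0.145102
FV = $150.00 * 0.145102 / 0.0462 = $471.11

$471.11


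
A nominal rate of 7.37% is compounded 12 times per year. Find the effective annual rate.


Formula: EAR = (1 + r/m)^m - 1
Period rate: r/m = 0.0737 / 12 = 0.006142
Compounding: (1 + 0.006142)^12 = 1.076241
EAR = 1.076241 - 1 = 0.076241

0.076241


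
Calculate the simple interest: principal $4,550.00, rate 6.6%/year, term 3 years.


Formula: I = P * r * t
Substituting: I = $4,550.00 * 0.066 * 3
Step: I = $4,550.00 * 0.198
I = $900.90

$900.90


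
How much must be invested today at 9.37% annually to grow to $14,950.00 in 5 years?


Formula: PV = FV / (1 + r)^n
Substituting: PV = $14,950.00 / (1 + 0.0937)^5
Discount factor: (1.0937)^5 = 1.564916
PV = $14,950.00 / 1.564916 = $9,553.23

$9,553.23


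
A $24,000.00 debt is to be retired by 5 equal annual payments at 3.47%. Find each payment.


Formula: PMT = PV * r / (1 - (1+r)^(-n))
Denominator: 1 - (1 + 0.0347)^(-5) = 0.156806
Numerator: $24,000.00 * 0.0347 = 832.8
PMT = 832.8 / 0.156806 = $5,311.04

$5,311.04


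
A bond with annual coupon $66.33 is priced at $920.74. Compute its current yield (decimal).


Formula: Current yield = annual coupon / price
Substituting: CY = $66.33 / $920.74
CY = 0.07204

0.07204


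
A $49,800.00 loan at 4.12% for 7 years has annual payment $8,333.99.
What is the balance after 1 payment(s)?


Formula: Balance = PV*(1+r)^k - PMT*((1+r)^k - 1)/r
Growth: (1 + 0.0412)^1 = 1.0412
Accumulated factor: ((1+r)^k - 1)/r = 1.0
Balance = $49,800.00 * 1.0412 - $8,333.99 * 1.0
Balance = $43,517.77

$43,517.77


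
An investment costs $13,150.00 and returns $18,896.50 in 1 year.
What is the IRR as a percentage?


Formula: IRR = C1/C0 - 1
Substituting: IRR = $18,896.50 / $13,150.00 - 1
Ratio: 1.436996 - 1 = 0.436996
IRR = 43.6996%

43.6996%


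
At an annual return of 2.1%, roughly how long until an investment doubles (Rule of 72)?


Formula: Years ≈ 72 / r
Substituting: Years ≈ 72 / 2.1
Years ≈ 34.3

34.3 years


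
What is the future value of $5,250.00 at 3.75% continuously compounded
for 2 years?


Formula: FV = P * e^(r*t)
Exponent: r*t = 0.0375 * 2 = 0.075
e^(0.075) = 1.077884
FV = $5,250.00 * 1.077884 = $5,658.89

$5,658.89


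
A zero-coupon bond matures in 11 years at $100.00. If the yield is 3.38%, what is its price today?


Formula: Price = FV / (1 + r)^n
Substituting: Price = $100.00 / (1 + 0.0338)^11
Discount factor: (1.0338)^11 = 1.441457
Price = $100.00 / 1.441457 = $69.37

$69.37


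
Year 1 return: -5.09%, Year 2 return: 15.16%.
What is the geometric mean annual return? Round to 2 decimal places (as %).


Formula: Geometric mean = ((1+r1)*(1+r2))^(1/2) - 1
Product: (1 + -0.0509) * (1 + 0.1516) = 0.9491 * 1.1516 = 1.092984
Square root: 1.092984^0.5 = 1.045459
Geometric mean = 1.045459 - 1 = 0.045459
As percentage: 4.55%

4.55%


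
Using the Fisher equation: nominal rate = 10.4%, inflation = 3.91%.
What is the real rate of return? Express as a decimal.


Formula: (1 + r_real) = (1 + r_nom) / (1 + inflation)
Substituting: (1 + r_real) = 1.104 / 1.0391
(1 + r_real) = 1.062458
r_real = 1.062458 - 1 = 0.062458

0.062458


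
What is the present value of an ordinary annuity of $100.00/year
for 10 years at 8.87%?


Formula: PV = PMT * (1 - (1+r)^(-n)) / r
Discount factor: (1 + 0.0887)^(-10) = 0.427482
Bracket: 1 - 0.427482 = 0.572518
PV = $100.00 * 0.572518 / 0.0887 = $645.45

$645.45


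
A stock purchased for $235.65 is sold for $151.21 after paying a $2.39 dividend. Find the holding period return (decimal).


Formula: HPR = (P1 - P0 + D) / P0
Gain: $151.21 - $235.65 + $2.39 = -$82.05
HPR = -$82.05 / $235.65 = -0.3482

-0.3482


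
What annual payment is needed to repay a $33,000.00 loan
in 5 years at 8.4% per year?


Formula: PMT = PV * r / (1 - (1+r)^(-n))
Denominator: 1 - (1 + 0.084)^(-5) = 0.331881
Numerator: $33,000.00 * 0.084 = 2772.0
PMT = 2772.0 / 0.331881 = $8,352.38

$8,352.38
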